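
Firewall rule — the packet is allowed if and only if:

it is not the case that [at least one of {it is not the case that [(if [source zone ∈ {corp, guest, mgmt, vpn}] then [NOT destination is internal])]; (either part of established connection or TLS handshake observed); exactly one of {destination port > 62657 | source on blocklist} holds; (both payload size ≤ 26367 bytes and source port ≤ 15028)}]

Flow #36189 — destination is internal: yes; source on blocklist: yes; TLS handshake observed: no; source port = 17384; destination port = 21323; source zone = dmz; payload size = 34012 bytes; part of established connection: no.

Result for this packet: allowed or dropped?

Atomic conditions:
  source zone ∈ {corp, guest, mgmt, vpn}: dmz is not in the set → false
  NOT destination is internal: yes → false
  part of established connection: no → false
  TLS handshake observed: no → false
  destination port > 62657: 21323 > 62657 is false
  source on blocklist: yes → true
  payload size ≤ 26367 bytes: 34012 ≤ 26367 is false
  source port ≤ 15028: 17384 ≤ 15028 is false
Combine:
[1.1.1] false → false (antecedent false ⇒ implication holds) = true
[1.1] NOT true = false
[1.2] false OR false = false
[1.3] exactly-one(false, true) = true
[1.4] false AND false = false
[1] false OR false OR true OR false = true
[root] NOT true = false
Overall: false → dropped

Dropped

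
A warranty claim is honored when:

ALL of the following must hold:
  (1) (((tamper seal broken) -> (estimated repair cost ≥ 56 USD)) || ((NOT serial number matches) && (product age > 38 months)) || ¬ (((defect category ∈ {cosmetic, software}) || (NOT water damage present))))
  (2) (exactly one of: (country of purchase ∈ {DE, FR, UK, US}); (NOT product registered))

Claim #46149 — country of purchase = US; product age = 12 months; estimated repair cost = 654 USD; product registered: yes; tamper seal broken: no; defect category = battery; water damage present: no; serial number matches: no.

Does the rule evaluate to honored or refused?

Atomic conditions:
  tamper seal broken: no → false
  estimated repair cost ≥ 56 USD: 654 ≥ 56 is true
  NOT serial number matches: no → true
  product age > 38 months: 12 > 38 is false
  defect category ∈ {cosmetic, software}: battery is not in the set → false
  NOT water damage present: no → true
  country of purchase ∈ {DE, FR, UK, US}: US is in the set → true
  NOT product registered: yes → false
Combine:
[1.1] false → true (antecedent false ⇒ implication holds) = true
[1.2] true AND false = false
[1.3.1] false OR true = true
[1.3] NOT true = false
[1] true OR false OR false = true
[2] exactly-one(true, false) = true
[root] true AND true = true
Overall: true → honored

Honored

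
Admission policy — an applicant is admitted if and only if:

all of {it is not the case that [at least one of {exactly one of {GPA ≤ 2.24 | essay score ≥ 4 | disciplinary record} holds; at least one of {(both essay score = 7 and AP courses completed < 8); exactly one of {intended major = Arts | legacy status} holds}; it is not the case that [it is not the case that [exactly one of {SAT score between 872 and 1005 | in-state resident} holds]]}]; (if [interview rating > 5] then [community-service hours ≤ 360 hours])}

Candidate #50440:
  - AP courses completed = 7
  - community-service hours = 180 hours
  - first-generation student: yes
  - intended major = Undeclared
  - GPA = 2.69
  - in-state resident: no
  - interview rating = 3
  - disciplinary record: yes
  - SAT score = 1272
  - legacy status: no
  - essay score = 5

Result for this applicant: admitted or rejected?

Admitted

Atomic conditions:
  GPA ≤ 2.24: 2.69 ≤ 2.24 is false
  essay score ≥ 4: 5 ≥ 4 is true
  disciplinary record: yes → true
  essay score = 7: 5 == 7 is false
  AP courses completed < 8: 7 < 8 is true
  intended major = Arts: Undeclared == Arts is false
  legacy status: no → false
  SAT score between 872 and 1005: 1272 in [872, 1005] is false
  in-state resident: no → false
  interview rating > 5: 3 > 5 is false
  community-service hours ≤ 360 hours: 180 ≤ 360 is true
Combine:
[1.1.1] exactly-one(false, true, true) = false
[1.1.2.1] false AND true = false
[1.1.2.2] exactly-one(false, false) = false
[1.1.2] false OR false = false
[1.1.3.1.1] exactly-one(false, false) = false
[1.1.3.1] NOT false = true
[1.1.3] NOT true = false
[1.1] false OR false OR false = false
[1] NOT false = true
[2] false → true (antecedent false ⇒ implication holds) = true
[root] true AND true = true
Overall: true → admitted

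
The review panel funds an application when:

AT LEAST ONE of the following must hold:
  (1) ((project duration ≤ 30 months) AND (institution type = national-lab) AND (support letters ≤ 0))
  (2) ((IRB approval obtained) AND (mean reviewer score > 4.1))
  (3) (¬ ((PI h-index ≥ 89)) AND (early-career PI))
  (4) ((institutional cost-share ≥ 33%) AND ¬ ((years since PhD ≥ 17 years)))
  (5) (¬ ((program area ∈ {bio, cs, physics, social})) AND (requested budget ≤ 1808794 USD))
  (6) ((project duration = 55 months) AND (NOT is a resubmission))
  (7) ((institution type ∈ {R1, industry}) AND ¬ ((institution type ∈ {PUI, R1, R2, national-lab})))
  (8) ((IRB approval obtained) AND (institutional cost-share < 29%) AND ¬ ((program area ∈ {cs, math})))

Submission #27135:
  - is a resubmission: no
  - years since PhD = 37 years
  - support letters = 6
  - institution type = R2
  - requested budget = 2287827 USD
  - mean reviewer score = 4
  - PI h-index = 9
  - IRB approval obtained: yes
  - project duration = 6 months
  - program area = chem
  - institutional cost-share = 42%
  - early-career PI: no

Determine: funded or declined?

Declined

Atomic conditions:
  project duration ≤ 30 months: 6 ≤ 30 is true
  institution type = national-lab: R2 == national-lab is false
  support letters ≤ 0: 6 ≤ 0 is false
  IRB approval obtained: yes → true
  mean reviewer score > 4.1: 4 > 4.1 is false
  PI h-index ≥ 89: 9 ≥ 89 is false
  early-career PI: no → false
  institutional cost-share ≥ 33%: 42 ≥ 33 is true
  years since PhD ≥ 17 years: 37 ≥ 17 is true
  program area ∈ {bio, cs, physics, social}: chem is not in the set → false
  requested budget ≤ 1808794 USD: 2287827 ≤ 1808794 is false
  project duration = 55 months: 6 == 55 is false
  NOT is a resubmission: no → true
  institution type ∈ {R1, industry}: R2 is not in the set → false
  institution type ∈ {PUI, R1, R2, national-lab}: R2 is in the set → true
  institutional cost-share < 29%: 42 < 29 is false
  program area ∈ {cs, math}: chem is not in the set → false
Combine:
[1] true AND false AND false = false
[2] true AND false = false
[3.1] NOT false = true
[3] true AND false = false
[4.2] NOT true = false
[4] true AND false = false
[5.1] NOT false = true
[5] true AND false = false
[6] false AND true = false
[7.2] NOT true = false
[7] false AND false = false
[8.3] NOT false = true
[8] true AND false AND true = false
[root] false OR false OR false OR false OR false OR false OR false OR false = false
Overall: false → declined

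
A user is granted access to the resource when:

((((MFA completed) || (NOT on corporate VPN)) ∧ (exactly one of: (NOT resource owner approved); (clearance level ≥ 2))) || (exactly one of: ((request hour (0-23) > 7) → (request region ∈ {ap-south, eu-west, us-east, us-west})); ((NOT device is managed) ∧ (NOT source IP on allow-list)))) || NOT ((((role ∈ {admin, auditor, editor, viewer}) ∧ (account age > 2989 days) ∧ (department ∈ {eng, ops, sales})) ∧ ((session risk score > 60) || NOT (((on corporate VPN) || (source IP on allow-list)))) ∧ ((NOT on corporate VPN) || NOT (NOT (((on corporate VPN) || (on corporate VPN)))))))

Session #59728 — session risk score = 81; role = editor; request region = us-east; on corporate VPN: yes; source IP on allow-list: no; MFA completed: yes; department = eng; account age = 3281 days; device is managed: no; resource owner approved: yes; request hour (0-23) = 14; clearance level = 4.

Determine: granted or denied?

Atomic conditions:
  MFA completed: yes → true
  NOT on corporate VPN: yes → false
  NOT resource owner approved: yes → false
  clearance level ≥ 2: 4 ≥ 2 is true
  request hour (0-23) > 7: 14 > 7 is true
  request region ∈ {ap-south, eu-west, us-east, us-west}: us-east is in the set → true
  NOT device is managed: no → true
  NOT source IP on allow-list: no → true
  role ∈ {admin, auditor, editor, viewer}: editor is in the set → true
  account age > 2989 days: 3281 > 2989 is true
  department ∈ {eng, ops, sales}: eng is in the set → true
  session risk score > 60: 81 > 60 is true
  on corporate VPN: yes → true
  source IP on allow-list: no → false
Combine:
[1.1.1] true OR false = true
[1.1.2] exactly-one(false, true) = true
[1.1] true AND true = true
[1.2.1] true → true = true
[1.2.2] true AND true = true
[1.2] exactly-one(true, true) = false
[1] true OR false = true
[2.1.1] true AND true AND true = true
[2.1.2.2.1] true OR false = true
[2.1.2.2] NOT true = false
[2.1.2] true OR false = true
[2.1.3.2.1.1] true OR true = true
[2.1.3.2.1] NOT true = false
[2.1.3.2] NOT false = true
[2.1.3] false OR true = true
[2.1] true AND true AND true = true
[2] NOT true = false
[root] true OR false = true
Overall: true → granted

Granted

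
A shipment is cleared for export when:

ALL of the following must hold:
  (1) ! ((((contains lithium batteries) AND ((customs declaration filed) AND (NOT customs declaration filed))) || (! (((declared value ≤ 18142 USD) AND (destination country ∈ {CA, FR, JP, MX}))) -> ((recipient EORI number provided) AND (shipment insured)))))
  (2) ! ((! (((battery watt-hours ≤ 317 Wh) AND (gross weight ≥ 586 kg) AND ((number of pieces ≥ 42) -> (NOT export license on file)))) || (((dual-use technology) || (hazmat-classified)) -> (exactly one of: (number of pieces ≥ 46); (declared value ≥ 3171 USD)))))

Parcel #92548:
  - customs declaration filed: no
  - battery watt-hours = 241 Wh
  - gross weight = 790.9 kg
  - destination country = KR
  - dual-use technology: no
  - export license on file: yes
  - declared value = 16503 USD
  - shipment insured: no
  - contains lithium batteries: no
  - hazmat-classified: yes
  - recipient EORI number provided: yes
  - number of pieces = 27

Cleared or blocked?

Atomic conditions:
  contains lithium batteries: no → false
  customs declaration filed: no → false
  NOT customs declaration filed: no → true
  declared value ≤ 18142 USD: 16503 ≤ 18142 is true
  destination country ∈ {CA, FR, JP, MX}: KR is not in the set → false
  recipient EORI number provided: yes → true
  shipment insured: no → false
  battery watt-hours ≤ 317 Wh: 241 ≤ 317 is true
  gross weight ≥ 586 kg: 790.9 ≥ 586 is true
  number of pieces ≥ 42: 27 ≥ 42 is false
  NOT export license on file: yes → false
  dual-use technology: no → false
  hazmat-classified: yes → true
  number of pieces ≥ 46: 27 ≥ 46 is false
  declared value ≥ 3171 USD: 16503 ≥ 3171 is true
Combine:
[1.1.1.2] false AND true = false
[1.1.1] false AND false = false
[1.1.2.1.1] true AND false = false
[1.1.2.1] NOT false = true
[1.1.2.2] true AND false = false
[1.1.2] true → false = false
[1.1] false OR false = false
[1] NOT false = true
[2.1.1.1.3] false → false (antecedent false ⇒ implication holds) = true
[2.1.1.1] true AND true AND true = true
[2.1.1] NOT true = false
[2.1.2.1] false OR true = true
[2.1.2.2] exactly-one(false, true) = true
[2.1.2] true → true = true
[2.1] false OR true = true
[2] NOT true = false
[root] true AND false = false
Overall: false → blocked

Blocked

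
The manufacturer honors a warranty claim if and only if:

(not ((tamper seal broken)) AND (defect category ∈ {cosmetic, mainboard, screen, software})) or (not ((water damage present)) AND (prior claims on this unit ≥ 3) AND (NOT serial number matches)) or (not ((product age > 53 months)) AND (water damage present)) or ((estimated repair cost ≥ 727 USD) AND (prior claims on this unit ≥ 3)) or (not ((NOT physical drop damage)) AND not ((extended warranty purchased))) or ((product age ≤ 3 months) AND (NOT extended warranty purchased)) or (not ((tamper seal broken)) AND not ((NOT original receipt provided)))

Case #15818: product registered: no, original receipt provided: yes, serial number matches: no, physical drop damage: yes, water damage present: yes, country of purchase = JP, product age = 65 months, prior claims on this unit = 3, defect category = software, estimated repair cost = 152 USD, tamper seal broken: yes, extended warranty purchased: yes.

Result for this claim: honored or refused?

Atomic conditions:
  tamper seal broken: yes → true
  defect category ∈ {cosmetic, mainboard, screen, software}: software is in the set → true
  water damage present: yes → true
  prior claims on this unit ≥ 3: 3 ≥ 3 is true
  NOT serial number matches: no → true
  product age > 53 months: 65 > 53 is true
  estimated repair cost ≥ 727 USD: 152 ≥ 727 is false
  NOT physical drop damage: yes → false
  extended warranty purchased: yes → true
  product age ≤ 3 months: 65 ≤ 3 is false
  NOT extended warranty purchased: yes → false
  NOT original receipt provided: yes → false
Combine:
[1.1] NOT true = false
[1] false AND true = false
[2.1] NOT true = false
[2] false AND true AND true = false
[3.1] NOT true = false
[3] false AND true = false
[4] false AND true = false
[5.1] NOT false = true
[5.2] NOT true = false
[5] true AND false = false
[6] false AND false = false
[7.1] NOT true = false
[7.2] NOT false = true
[7] false AND true = false
[root] false OR false OR false OR false OR false OR false OR false = false
Overall: false → refused

Refused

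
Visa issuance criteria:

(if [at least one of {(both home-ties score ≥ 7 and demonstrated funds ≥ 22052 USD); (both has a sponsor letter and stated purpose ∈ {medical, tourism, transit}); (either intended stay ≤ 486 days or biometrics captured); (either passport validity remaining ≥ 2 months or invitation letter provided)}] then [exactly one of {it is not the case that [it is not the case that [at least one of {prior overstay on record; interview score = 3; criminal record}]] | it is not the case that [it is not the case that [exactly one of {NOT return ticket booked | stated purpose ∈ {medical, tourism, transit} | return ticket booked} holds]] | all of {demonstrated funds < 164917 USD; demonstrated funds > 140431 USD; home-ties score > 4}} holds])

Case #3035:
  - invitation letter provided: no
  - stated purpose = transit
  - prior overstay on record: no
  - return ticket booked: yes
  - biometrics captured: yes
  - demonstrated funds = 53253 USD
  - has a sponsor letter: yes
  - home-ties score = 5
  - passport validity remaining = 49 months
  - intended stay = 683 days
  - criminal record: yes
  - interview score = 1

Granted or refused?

Granted

Atomic conditions:
  home-ties score ≥ 7: 5 ≥ 7 is false
  demonstrated funds ≥ 22052 USD: 53253 ≥ 22052 is true
  has a sponsor letter: yes → true
  stated purpose ∈ {medical, tourism, transit}: transit is in the set → true
  intended stay ≤ 486 days: 683 ≤ 486 is false
  biometrics captured: yes → true
  passport validity remaining ≥ 2 months: 49 ≥ 2 is true
  invitation letter provided: no → false
  prior overstay on record: no → false
  interview score = 3: 1 == 3 is false
  criminal record: yes → true
  NOT return ticket booked: yes → false
  return ticket booked: yes → true
  demonstrated funds < 164917 USD: 53253 < 164917 is true
  demonstrated funds > 140431 USD: 53253 > 140431 is false
  home-ties score > 4: 5 > 4 is true
Combine:
[1.1] false AND true = false
[1.2] true AND true = true
[1.3] false OR true = true
[1.4] true OR false = true
[1] false OR true OR true OR true = true
[2.1.1.1] false OR false OR true = true
[2.1.1] NOT true = false
[2.1] NOT false = true
[2.2.1.1] exactly-one(false, true, true) = false
[2.2.1] NOT false = true
[2.2] NOT true = false
[2.3] true AND false AND true = false
[2] exactly-one(true, false, false) = true
[root] true → true = true
Overall: true → granted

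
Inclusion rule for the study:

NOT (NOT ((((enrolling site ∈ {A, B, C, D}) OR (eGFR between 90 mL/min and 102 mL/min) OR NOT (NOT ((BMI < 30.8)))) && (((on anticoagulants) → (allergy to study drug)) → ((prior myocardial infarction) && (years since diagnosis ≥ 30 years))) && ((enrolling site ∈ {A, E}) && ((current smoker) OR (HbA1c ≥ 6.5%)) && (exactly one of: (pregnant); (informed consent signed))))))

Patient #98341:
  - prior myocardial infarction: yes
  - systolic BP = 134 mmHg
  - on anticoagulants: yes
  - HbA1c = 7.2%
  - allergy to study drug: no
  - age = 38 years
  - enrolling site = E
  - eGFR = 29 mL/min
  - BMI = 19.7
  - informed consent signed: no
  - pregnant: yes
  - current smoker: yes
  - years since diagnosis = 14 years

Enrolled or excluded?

Enrolled

Atomic conditions:
  enrolling site ∈ {A, B, C, D}: E is not in the set → false
  eGFR between 90 mL/min and 102 mL/min: 29 in [90, 102] is false
  BMI < 30.8: 19.7 < 30.8 is true
  on anticoagulants: yes → true
  allergy to study drug: no → false
  prior myocardial infarction: yes → true
  years since diagnosis ≥ 30 years: 14 ≥ 30 is false
  enrolling site ∈ {A, E}: E is in the set → true
  current smoker: yes → true
  HbA1c ≥ 6.5%: 7.2 ≥ 6.5 is true
  pregnant: yes → true
  informed consent signed: no → false
Combine:
[1.1.1.3.1] NOT true = false
[1.1.1.3] NOT false = true
[1.1.1] false OR false OR true = true
[1.1.2.1] true → false = false
[1.1.2.2] true AND false = false
[1.1.2] false → false (antecedent false ⇒ implication holds) = true
[1.1.3.2] true OR true = true
[1.1.3.3] exactly-one(true, false) = true
[1.1.3] true AND true AND true = true
[1.1] true AND true AND true = true
[1] NOT true = false
[root] NOT false = true
Overall: true → enrolled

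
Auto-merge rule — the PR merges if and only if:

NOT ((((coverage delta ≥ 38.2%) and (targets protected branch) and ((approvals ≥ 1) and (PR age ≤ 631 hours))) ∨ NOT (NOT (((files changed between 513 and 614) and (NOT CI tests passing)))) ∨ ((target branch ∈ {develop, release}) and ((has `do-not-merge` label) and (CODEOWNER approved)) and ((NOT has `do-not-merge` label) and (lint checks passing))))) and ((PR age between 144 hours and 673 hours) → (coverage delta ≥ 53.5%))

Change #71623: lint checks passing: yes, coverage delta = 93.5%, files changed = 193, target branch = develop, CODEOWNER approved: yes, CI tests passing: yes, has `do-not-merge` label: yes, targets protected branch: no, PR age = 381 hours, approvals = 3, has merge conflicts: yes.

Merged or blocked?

Merged

Atomic conditions:
  coverage delta ≥ 38.2%: 93.5 ≥ 38.2 is true
  targets protected branch: no → false
  approvals ≥ 1: 3 ≥ 1 is true
  PR age ≤ 631 hours: 381 ≤ 631 is true
  files changed between 513 and 614: 193 in [513, 614] is false
  NOT CI tests passing: yes → false
  target branch ∈ {develop, release}: develop is in the set → true
  has `do-not-merge` label: yes → true
  CODEOWNER approved: yes → true
  NOT has `do-not-merge` label: yes → false
  lint checks passing: yes → true
  PR age between 144 hours and 673 hours: 381 in [144, 673] is true
  coverage delta ≥ 53.5%: 93.5 ≥ 53.5 is true
Combine:
[1.1.1.3] true AND true = true
[1.1.1] true AND false AND true = false
[1.1.2.1.1] false AND false = false
[1.1.2.1] NOT false = true
[1.1.2] NOT true = false
[1.1.3.2] true AND true = true
[1.1.3.3] false AND true = false
[1.1.3] true AND true AND false = false
[1.1] false OR false OR false = false
[1] NOT false = true
[2] true → true = true
[root] true AND true = true
Overall: true → merged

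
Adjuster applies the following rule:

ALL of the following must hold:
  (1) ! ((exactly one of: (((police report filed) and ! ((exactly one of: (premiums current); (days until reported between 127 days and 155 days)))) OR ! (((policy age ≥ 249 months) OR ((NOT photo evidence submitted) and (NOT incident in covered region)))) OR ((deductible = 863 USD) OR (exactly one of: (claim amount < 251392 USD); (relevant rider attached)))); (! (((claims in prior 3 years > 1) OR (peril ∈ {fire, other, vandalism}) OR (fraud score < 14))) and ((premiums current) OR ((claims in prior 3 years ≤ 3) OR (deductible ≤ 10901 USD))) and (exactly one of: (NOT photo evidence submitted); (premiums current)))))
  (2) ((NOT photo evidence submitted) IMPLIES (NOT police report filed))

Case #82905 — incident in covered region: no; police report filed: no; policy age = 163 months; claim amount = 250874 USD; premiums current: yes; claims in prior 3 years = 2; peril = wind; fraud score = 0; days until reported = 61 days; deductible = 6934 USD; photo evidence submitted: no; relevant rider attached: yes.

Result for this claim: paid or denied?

Atomic conditions:
  police report filed: no → false
  premiums current: yes → true
  days until reported between 127 days and 155 days: 61 in [127, 155] is false
  policy age ≥ 249 months: 163 ≥ 249 is false
  NOT photo evidence submitted: no → true
  NOT incident in covered region: no → true
  deductible = 863 USD: 6934 == 863 is false
  claim amount < 251392 USD: 250874 < 251392 is true
  relevant rider attached: yes → true
  claims in prior 3 years > 1: 2 > 1 is true
  peril ∈ {fire, other, vandalism}: wind is not in the set → false
  fraud score < 14: 0 < 14 is true
  claims in prior 3 years ≤ 3: 2 ≤ 3 is true
  deductible ≤ 10901 USD: 6934 ≤ 10901 is true
  NOT police report filed: no → true
Combine:
[1.1.1.1.2.1] exactly-one(true, false) = true
[1.1.1.1.2] NOT true = false
[1.1.1.1] false AND false = false
[1.1.1.2.1.2] true AND true = true
[1.1.1.2.1] false OR true = true
[1.1.1.2] NOT true = false
[1.1.1.3.2] exactly-one(true, true) = false
[1.1.1.3] false OR false = false
[1.1.1] false OR false OR false = false
[1.1.2.1.1] true OR false OR true = true
[1.1.2.1] NOT true = false
[1.1.2.2.2] true OR true = true
[1.1.2.2] true OR true = true
[1.1.2.3] exactly-one(true, true) = false
[1.1.2] false AND true AND false = false
[1.1] exactly-one(false, false) = false
[1] NOT false = true
[2] true → true = true
[root] true AND true = true
Overall: true → paid

Paid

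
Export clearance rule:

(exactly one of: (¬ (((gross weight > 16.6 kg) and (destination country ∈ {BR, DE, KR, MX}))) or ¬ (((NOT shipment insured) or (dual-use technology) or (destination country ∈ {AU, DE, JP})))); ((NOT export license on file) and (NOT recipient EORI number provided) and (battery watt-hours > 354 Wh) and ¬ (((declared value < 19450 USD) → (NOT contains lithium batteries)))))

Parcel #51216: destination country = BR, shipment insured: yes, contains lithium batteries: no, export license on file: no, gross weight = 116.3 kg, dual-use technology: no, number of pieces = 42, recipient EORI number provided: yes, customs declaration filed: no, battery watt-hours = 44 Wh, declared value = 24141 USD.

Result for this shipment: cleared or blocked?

Atomic conditions:
  gross weight > 16.6 kg: 116.3 > 16.6 is true
  destination country ∈ {BR, DE, KR, MX}: BR is in the set → true
  NOT shipment insured: yes → false
  dual-use technology: no → false
  destination country ∈ {AU, DE, JP}: BR is not in the set → false
  NOT export license on file: no → true
  NOT recipient EORI number provided: yes → false
  battery watt-hours > 354 Wh: 44 > 354 is false
  declared value < 19450 USD: 24141 < 19450 is false
  NOT contains lithium batteries: no → true
Combine:
[1.1.1] true AND true = true
[1.1] NOT true = false
[1.2.1] false OR false OR false = false
[1.2] NOT false = true
[1] false OR true = true
[2.4.1] false → true (antecedent false ⇒ implication holds) = true
[2.4] NOT true = false
[2] true AND false AND false AND false = false
[root] exactly-one(true, false) = true
Overall: true → cleared

Cleared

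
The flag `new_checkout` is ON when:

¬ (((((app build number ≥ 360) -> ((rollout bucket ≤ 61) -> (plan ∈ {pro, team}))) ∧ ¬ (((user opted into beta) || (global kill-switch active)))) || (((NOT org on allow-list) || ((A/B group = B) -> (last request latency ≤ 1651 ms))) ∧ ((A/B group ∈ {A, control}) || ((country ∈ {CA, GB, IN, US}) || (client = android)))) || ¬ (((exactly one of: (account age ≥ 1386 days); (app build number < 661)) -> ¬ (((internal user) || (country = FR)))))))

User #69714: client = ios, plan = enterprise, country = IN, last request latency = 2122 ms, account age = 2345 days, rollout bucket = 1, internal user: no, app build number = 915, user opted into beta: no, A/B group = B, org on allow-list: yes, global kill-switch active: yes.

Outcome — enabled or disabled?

Atomic conditions:
  app build number ≥ 360: 915 ≥ 360 is true
  rollout bucket ≤ 61: 1 ≤ 61 is true
  plan ∈ {pro, team}: enterprise is not in the set → false
  user opted into beta: no → false
  global kill-switch active: yes → true
  NOT org on allow-list: yes → false
  A/B group = B: B == B is true
  last request latency ≤ 1651 ms: 2122 ≤ 1651 is false
  A/B group ∈ {A, control}: B is not in the set → false
  country ∈ {CA, GB, IN, US}: IN is in the set → true
  client = android: ios == android is false
  account age ≥ 1386 days: 2345 ≥ 1386 is true
  app build number < 661: 915 < 661 is false
  internal user: no → false
  country = FR: IN == FR is false
Combine:
[1.1.1.2] true → false = false
[1.1.1] true → false = false
[1.1.2.1] false OR true = true
[1.1.2] NOT true = false
[1.1] false AND false = false
[1.2.1.2] true → false = false
[1.2.1] false OR false = false
[1.2.2.2] true OR false = true
[1.2.2] false OR true = true
[1.2] false AND true = false
[1.3.1.1] exactly-one(true, false) = true
[1.3.1.2.1] false OR false = false
[1.3.1.2] NOT false = true
[1.3.1] true → true = true
[1.3] NOT true = false
[1] false OR false OR false = false
[root] NOT false = true
Overall: true → enabled

Enabled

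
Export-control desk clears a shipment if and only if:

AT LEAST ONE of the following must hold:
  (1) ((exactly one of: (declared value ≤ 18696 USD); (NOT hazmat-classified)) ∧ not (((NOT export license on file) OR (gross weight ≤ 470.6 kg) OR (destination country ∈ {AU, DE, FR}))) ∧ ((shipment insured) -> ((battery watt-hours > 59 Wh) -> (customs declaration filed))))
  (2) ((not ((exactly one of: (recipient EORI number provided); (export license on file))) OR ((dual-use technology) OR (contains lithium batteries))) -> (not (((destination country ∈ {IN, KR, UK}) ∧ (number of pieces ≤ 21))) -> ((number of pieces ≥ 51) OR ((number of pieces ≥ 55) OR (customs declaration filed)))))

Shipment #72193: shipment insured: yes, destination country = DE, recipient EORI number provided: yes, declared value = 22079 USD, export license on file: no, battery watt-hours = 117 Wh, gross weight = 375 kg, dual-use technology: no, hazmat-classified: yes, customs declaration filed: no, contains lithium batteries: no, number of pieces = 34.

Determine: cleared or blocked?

Cleared

Atomic conditions:
  declared value ≤ 18696 USD: 22079 ≤ 18696 is false
  NOT hazmat-classified: yes → false
  NOT export license on file: no → true
  gross weight ≤ 470.6 kg: 375 ≤ 470.6 is true
  destination country ∈ {AU, DE, FR}: DE is in the set → true
  shipment insured: yes → true
  battery watt-hours > 59 Wh: 117 > 59 is true
  customs declaration filed: no → false
  recipient EORI number provided: yes → true
  export license on file: no → false
  dual-use technology: no → false
  contains lithium batteries: no → false
  destination country ∈ {IN, KR, UK}: DE is not in the set → false
  number of pieces ≤ 21: 34 ≤ 21 is false
  number of pieces ≥ 51: 34 ≥ 51 is false
  number of pieces ≥ 55: 34 ≥ 55 is false
Combine:
[1.1] exactly-one(false, false) = false
[1.2.1] true OR true OR true = true
[1.2] NOT true = false
[1.3.2] true → false = false
[1.3] true → false = false
[1] false AND false AND false = false
[2.1.1.1] exactly-one(true, false) = true
[2.1.1] NOT true = false
[2.1.2] false OR false = false
[2.1] false OR false = false
[2.2.1.1] false AND false = false
[2.2.1] NOT false = true
[2.2.2.2] false OR false = false
[2.2.2] false OR false = false
[2.2] true → false = false
[2] false → false (antecedent false ⇒ implication holds) = true
[root] false OR true = true
Overall: true → cleared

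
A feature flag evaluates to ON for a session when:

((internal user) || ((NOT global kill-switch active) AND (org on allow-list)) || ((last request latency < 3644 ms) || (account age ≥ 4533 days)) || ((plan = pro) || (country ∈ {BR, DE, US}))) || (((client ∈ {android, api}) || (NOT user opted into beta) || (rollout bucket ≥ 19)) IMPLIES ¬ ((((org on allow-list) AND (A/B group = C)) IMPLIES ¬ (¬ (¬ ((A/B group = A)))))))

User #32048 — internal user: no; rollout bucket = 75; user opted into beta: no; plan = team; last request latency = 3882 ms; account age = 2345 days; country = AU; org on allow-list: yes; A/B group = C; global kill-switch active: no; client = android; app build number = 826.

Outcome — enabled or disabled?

Enabled

Atomic conditions:
  internal user: no → false
  NOT global kill-switch active: no → true
  org on allow-list: yes → true
  last request latency < 3644 ms: 3882 < 3644 is false
  account age ≥ 4533 days: 2345 ≥ 4533 is false
  plan = pro: team == pro is false
  country ∈ {BR, DE, US}: AU is not in the set → false
  client ∈ {android, api}: android is in the set → true
  NOT user opted into beta: no → true
  rollout bucket ≥ 19: 75 ≥ 19 is true
  A/B group = C: C == C is true
  A/B group = A: C == A is false
Combine:
[1.2] true AND true = true
[1.3] false OR false = false
[1.4] false OR false = false
[1] false OR true OR false OR false = true
[2.1] true OR true OR true = true
[2.2.1.1] true AND true = true
[2.2.1.2.1.1] NOT false = true
[2.2.1.2.1] NOT true = false
[2.2.1.2] NOT false = true
[2.2.1] true → true = true
[2.2] NOT true = false
[2] true → false = false
[root] true OR false = true
Overall: true → enabled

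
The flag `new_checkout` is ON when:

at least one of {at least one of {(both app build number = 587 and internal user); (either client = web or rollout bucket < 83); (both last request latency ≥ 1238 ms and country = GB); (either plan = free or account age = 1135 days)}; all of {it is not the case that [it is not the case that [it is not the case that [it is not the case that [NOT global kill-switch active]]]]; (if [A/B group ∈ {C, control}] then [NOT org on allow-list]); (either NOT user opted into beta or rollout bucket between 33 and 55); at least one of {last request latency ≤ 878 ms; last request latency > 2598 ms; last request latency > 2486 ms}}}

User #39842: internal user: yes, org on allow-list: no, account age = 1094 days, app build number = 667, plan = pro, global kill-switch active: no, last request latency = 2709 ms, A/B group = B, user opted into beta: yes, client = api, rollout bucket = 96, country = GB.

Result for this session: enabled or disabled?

Atomic conditions:
  app build number = 587: 667 == 587 is false
  internal user: yes → true
  client = web: api == web is false
  rollout bucket < 83: 96 < 83 is false
  last request latency ≥ 1238 ms: 2709 ≥ 1238 is true
  country = GB: GB == GB is true
  plan = free: pro == free is false
  account age = 1135 days: 1094 == 1135 is false
  NOT global kill-switch active: no → true
  A/B group ∈ {C, control}: B is not in the set → false
  NOT org on allow-list: no → true
  NOT user opted into beta: yes → false
  rollout bucket between 33 and 55: 96 in [33, 55] is false
  last request latency ≤ 878 ms: 2709 ≤ 878 is false
  last request latency > 2598 ms: 2709 > 2598 is true
  last request latency > 2486 ms: 2709 > 2486 is true
Combine:
[1.1] false AND true = false
[1.2] false OR false = false
[1.3] true AND true = true
[1.4] false OR false = false
[1] false OR false OR true OR false = true
[2.1.1.1.1] NOT true = false
[2.1.1.1] NOT false = true
[2.1.1] NOT true = false
[2.1] NOT false = true
[2.2] false → true (antecedent false ⇒ implication holds) = true
[2.3] false OR false = false
[2.4] false OR true OR true = true
[2] true AND true AND false AND true = false
[root] true OR false = true
Overall: true → enabled

Enabled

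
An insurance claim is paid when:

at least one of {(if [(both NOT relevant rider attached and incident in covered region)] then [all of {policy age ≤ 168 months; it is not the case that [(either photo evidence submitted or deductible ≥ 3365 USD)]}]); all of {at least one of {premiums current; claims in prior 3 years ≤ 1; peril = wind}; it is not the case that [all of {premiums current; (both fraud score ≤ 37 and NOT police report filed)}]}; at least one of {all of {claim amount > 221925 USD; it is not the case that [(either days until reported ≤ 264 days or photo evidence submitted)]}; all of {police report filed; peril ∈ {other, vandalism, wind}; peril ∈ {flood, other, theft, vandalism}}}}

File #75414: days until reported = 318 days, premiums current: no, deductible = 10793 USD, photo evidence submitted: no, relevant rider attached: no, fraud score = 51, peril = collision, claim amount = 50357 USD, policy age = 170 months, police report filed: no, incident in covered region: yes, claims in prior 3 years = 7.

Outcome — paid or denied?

Denied

Atomic conditions:
  NOT relevant rider attached: no → true
  incident in covered region: yes → true
  policy age ≤ 168 months: 170 ≤ 168 is false
  photo evidence submitted: no → false
  deductible ≥ 3365 USD: 10793 ≥ 3365 is true
  premiums current: no → false
  claims in prior 3 years ≤ 1: 7 ≤ 1 is false
  peril = wind: collision == wind is false
  fraud score ≤ 37: 51 ≤ 37 is false
  NOT police report filed: no → true
  claim amount > 221925 USD: 50357 > 221925 is false
  days until reported ≤ 264 days: 318 ≤ 264 is false
  police report filed: no → false
  peril ∈ {other, vandalism, wind}: collision is not in the set → false
  peril ∈ {flood, other, theft, vandalism}: collision is not in the set → false
Combine:
[1.1] true AND true = true
[1.2.2.1] false OR true = true
[1.2.2] NOT true = false
[1.2] false AND false = false
[1] true → false = false
[2.1] false OR false OR false = false
[2.2.1.2] false AND true = false
[2.2.1] false AND false = false
[2.2] NOT false = true
[2] false AND true = false
[3.1.2.1] false OR false = false
[3.1.2] NOT false = true
[3.1] false AND true = false
[3.2] false AND false AND false = false
[3] false OR false = false
[root] false OR false OR false = false
Overall: false → denied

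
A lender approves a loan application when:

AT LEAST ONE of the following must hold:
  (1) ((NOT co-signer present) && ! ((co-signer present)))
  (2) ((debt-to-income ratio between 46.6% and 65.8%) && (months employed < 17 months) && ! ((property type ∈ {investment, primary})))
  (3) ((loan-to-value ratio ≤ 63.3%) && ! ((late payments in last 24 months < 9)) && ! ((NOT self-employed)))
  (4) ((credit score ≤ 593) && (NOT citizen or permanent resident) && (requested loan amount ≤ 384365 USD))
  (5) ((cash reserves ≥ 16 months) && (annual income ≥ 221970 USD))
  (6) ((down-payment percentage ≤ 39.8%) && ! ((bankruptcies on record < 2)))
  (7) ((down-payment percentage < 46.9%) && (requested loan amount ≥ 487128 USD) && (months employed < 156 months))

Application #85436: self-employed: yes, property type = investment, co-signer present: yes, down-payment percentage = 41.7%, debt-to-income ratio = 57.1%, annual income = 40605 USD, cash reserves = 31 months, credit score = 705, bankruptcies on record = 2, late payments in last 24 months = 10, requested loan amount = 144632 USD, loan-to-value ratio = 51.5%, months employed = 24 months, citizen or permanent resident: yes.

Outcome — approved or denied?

Approved

Atomic conditions:
  NOT co-signer present: yes → false
  co-signer present: yes → true
  debt-to-income ratio between 46.6% and 65.8%: 57.1 in [46.6, 65.8] is true
  months employed < 17 months: 24 < 17 is false
  property type ∈ {investment, primary}: investment is in the set → true
  loan-to-value ratio ≤ 63.3%: 51.5 ≤ 63.3 is true
  late payments in last 24 months < 9: 10 < 9 is false
  NOT self-employed: yes → false
  credit score ≤ 593: 705 ≤ 593 is false
  NOT citizen or permanent resident: yes → false
  requested loan amount ≤ 384365 USD: 144632 ≤ 384365 is true
  cash reserves ≥ 16 months: 31 ≥ 16 is true
  annual income ≥ 221970 USD: 40605 ≥ 221970 is false
  down-payment percentage ≤ 39.8%: 41.7 ≤ 39.8 is false
  bankruptcies on record < 2: 2 < 2 is false
  down-payment percentage < 46.9%: 41.7 < 46.9 is true
  requested loan amount ≥ 487128 USD: 144632 ≥ 487128 is false
  months employed < 156 months: 24 < 156 is true
Combine:
[1.2] NOT true = false
[1] false AND false = false
[2.3] NOT true = false
[2] true AND false AND false = false
[3.2] NOT false = true
[3.3] NOT false = true
[3] true AND true AND true = true
[4] false AND false AND true = false
[5] true AND false = false
[6.2] NOT false = true
[6] false AND true = false
[7] true AND false AND true = false
[root] false OR false OR true OR false OR false OR false OR false = true
Overall: true → approved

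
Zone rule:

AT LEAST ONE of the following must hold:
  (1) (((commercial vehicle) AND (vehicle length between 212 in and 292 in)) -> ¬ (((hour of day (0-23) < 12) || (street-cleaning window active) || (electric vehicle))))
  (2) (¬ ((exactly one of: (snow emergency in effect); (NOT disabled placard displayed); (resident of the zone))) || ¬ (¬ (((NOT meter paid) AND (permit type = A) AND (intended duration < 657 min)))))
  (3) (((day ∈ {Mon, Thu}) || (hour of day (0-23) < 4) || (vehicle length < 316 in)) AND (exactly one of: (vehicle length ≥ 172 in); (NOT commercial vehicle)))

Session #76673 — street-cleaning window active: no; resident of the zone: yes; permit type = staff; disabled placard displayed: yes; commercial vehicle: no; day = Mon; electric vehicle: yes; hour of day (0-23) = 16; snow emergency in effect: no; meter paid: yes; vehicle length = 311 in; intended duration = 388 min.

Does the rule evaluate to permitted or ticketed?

Permitted

Atomic conditions:
  commercial vehicle: no → false
  vehicle length between 212 in and 292 in: 311 in [212, 292] is false
  hour of day (0-23) < 12: 16 < 12 is false
  street-cleaning window active: no → false
  electric vehicle: yes → true
  snow emergency in effect: no → false
  NOT disabled placard displayed: yes → false
  resident of the zone: yes → true
  NOT meter paid: yes → false
  permit type = A: staff == A is false
  intended duration < 657 min: 388 < 657 is true
  day ∈ {Mon, Thu}: Mon is in the set → true
  hour of day (0-23) < 4: 16 < 4 is false
  vehicle length < 316 in: 311 < 316 is true
  vehicle length ≥ 172 in: 311 ≥ 172 is true
  NOT commercial vehicle: no → true
Combine:
[1.1] false AND false = false
[1.2.1] false OR false OR true = true
[1.2] NOT true = false
[1] false → false (antecedent false ⇒ implication holds) = true
[2.1.1] exactly-one(false, false, true) = true
[2.1] NOT true = false
[2.2.1.1] false AND false AND true = false
[2.2.1] NOT false = true
[2.2] NOT true = false
[2] false OR false = false
[3.1] true OR false OR true = true
[3.2] exactly-one(true, true) = false
[3] true AND false = false
[root] true OR false OR false = true
Overall: true → permitted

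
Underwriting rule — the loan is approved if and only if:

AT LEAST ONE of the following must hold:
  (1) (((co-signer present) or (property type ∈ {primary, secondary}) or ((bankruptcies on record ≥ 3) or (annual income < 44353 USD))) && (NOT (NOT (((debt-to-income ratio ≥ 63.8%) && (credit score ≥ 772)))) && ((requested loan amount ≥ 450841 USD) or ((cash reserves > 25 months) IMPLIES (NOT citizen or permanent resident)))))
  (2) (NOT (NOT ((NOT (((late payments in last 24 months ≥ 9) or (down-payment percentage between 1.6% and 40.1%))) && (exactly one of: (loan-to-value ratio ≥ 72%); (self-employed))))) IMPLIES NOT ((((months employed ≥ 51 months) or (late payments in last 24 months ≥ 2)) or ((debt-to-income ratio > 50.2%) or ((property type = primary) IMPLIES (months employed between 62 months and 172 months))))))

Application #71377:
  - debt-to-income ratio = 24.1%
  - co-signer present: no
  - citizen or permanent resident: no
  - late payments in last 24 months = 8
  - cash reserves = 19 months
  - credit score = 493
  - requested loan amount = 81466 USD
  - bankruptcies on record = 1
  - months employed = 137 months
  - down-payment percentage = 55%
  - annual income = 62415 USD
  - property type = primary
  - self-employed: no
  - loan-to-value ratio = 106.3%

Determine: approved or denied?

Atomic conditions:
  co-signer present: no → false
  property type ∈ {primary, secondary}: primary is in the set → true
  bankruptcies on record ≥ 3: 1 ≥ 3 is false
  annual income < 44353 USD: 62415 < 44353 is false
  debt-to-income ratio ≥ 63.8%: 24.1 ≥ 63.8 is false
  credit score ≥ 772: 493 ≥ 772 is false
  requested loan amount ≥ 450841 USD: 81466 ≥ 450841 is false
  cash reserves > 25 months: 19 > 25 is false
  NOT citizen or permanent resident: no → true
  late payments in last 24 months ≥ 9: 8 ≥ 9 is false
  down-payment percentage between 1.6% and 40.1%: 55 in [1.6, 40.1] is false
  loan-to-value ratio ≥ 72%: 106.3 ≥ 72 is true
  self-employed: no → false
  months employed ≥ 51 months: 137 ≥ 51 is true
  late payments in last 24 months ≥ 2: 8 ≥ 2 is true
  debt-to-income ratio > 50.2%: 24.1 > 50.2 is false
  property type = primary: primary == primary is true
  months employed between 62 months and 172 months: 137 in [62, 172] is true
Combine:
[1.1.3] false OR false = false
[1.1] false OR true OR false = true
[1.2.1.1.1] false AND false = false
[1.2.1.1] NOT false = true
[1.2.1] NOT true = false
[1.2.2.2] false → true (antecedent false ⇒ implication holds) = true
[1.2.2] false OR true = true
[1.2] false AND true = false
[1] true AND false = false
[2.1.1.1.1.1] false OR false = false
[2.1.1.1.1] NOT false = true
[2.1.1.1.2] exactly-one(true, false) = true
[2.1.1.1] true AND true = true
[2.1.1] NOT true = false
[2.1] NOT false = true
[2.2.1.1] true OR true = true
[2.2.1.2.2] true → true = true
[2.2.1.2] false OR true = true
[2.2.1] true OR true = true
[2.2] NOT true = false
[2] true → false = false
[root] false OR false = false
Overall: false → denied

Denied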